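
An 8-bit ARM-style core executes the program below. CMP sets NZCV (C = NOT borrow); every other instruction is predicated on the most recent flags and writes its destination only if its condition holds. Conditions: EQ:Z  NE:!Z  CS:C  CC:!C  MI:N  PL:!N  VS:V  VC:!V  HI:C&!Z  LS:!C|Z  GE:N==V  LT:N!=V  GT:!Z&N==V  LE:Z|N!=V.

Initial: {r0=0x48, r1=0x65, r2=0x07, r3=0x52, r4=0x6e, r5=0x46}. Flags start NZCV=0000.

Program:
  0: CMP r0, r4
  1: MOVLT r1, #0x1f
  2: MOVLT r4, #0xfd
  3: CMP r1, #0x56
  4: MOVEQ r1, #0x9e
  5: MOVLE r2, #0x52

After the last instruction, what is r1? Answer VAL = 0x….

VAL = 0x1f

[0] flags=1000 → (cmp)
[1] flags=1000 LT?T → r1=0x1f
[2] flags=1000 LT?T → r4=0xfd
[3] flags=1000 → (cmp)
[4] flags=1000 EQ?F → skip
[5] flags=1000 LE?T → r2=0x52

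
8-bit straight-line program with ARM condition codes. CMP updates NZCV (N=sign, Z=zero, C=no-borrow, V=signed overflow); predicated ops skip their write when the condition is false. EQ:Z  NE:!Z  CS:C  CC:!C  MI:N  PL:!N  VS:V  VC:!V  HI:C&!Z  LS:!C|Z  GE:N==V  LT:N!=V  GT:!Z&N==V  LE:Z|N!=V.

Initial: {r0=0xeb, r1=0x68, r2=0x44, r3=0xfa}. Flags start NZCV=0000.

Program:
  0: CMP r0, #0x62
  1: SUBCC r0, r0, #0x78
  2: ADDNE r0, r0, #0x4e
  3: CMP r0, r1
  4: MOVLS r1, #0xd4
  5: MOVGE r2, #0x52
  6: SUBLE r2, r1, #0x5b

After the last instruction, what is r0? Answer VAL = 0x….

[0] flags=1010 → (cmp)
[1] flags=1010 CC?F → skip
[2] flags=1010 NE?T → r0=0x39
[3] flags=1000 → (cmp)
[4] flags=1000 LS?T → r1=0xd4
[5] flags=1000 GE?F → skip
[6] flags=1000 LE?T → r2=0x79

VAL = 0x39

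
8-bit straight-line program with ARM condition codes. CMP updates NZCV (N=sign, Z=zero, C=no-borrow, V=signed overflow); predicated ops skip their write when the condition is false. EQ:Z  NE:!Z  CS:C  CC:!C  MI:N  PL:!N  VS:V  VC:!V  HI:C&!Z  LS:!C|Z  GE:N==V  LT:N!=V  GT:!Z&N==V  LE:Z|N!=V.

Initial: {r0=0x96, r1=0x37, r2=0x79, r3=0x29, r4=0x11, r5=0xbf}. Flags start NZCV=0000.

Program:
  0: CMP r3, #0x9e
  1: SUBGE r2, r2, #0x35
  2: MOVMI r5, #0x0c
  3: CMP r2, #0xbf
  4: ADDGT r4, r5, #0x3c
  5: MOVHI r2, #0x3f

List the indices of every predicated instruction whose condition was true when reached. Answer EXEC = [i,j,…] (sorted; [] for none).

0: ✓ CMP  NZCV=1001
1: ✓ SUBGE  r2←0x44
2: ✓ MOVMI  r5←0x0c
3: ✓ CMP  NZCV=1001
4: ✓ ADDGT  r4←0x48
5: · MOVHI

EXEC = [1,2,4]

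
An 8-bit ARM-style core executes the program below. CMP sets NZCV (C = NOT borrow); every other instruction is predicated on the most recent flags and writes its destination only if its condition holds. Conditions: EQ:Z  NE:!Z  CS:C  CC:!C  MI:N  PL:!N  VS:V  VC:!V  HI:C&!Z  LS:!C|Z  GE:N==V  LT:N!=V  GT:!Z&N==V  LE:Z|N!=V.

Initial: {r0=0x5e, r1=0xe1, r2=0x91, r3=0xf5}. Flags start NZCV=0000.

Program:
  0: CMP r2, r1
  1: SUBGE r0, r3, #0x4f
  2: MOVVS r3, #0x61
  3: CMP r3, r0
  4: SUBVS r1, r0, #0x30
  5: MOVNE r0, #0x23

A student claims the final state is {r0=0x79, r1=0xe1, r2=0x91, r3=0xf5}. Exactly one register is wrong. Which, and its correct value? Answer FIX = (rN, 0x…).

FIX = (r0, 0x23)

0: ✓ CMP  NZCV=1000
1: · SUBGE
2: · MOVVS
3: ✓ CMP  NZCV=1010
4: · SUBVS
5: ✓ MOVNE  r0←0x23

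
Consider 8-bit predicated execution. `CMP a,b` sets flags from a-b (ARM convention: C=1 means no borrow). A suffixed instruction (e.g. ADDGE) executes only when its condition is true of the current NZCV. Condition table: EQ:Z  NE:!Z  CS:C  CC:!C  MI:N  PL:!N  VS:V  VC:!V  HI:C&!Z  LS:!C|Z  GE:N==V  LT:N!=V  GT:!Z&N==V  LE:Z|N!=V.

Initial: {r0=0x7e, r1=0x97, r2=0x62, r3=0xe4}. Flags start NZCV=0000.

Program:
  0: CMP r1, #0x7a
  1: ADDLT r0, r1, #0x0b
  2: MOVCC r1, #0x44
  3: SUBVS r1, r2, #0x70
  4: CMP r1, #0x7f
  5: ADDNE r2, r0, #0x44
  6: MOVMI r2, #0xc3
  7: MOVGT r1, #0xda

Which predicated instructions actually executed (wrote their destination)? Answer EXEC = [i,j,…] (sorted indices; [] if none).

EXEC = [1,3,5]

[0] flags=0011 → (cmp)
[1] flags=0011 LT?T → r0=0xa2
[2] flags=0011 CC?F → skip
[3] flags=0011 VS?T → r1=0xf2
[4] flags=0011 → (cmp)
[5] flags=0011 NE?T → r2=0xe6
[6] flags=0011 MI?F → skip
[7] flags=0011 GT?F → skip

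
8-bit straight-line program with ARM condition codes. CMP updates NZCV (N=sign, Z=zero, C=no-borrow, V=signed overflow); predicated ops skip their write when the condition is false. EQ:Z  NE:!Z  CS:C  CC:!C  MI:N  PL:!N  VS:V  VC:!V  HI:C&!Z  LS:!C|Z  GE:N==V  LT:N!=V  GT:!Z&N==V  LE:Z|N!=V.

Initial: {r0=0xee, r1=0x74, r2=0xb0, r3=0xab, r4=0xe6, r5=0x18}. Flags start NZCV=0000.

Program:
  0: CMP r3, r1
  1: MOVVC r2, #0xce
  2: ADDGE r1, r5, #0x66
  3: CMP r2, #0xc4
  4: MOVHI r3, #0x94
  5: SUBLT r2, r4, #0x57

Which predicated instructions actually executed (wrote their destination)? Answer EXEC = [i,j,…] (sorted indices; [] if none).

EXEC = [5]

0: ✓ CMP  NZCV=0011
1: · MOVVC
2: · ADDGE
3: ✓ CMP  NZCV=1000
4: · MOVHI
5: ✓ SUBLT  r2←0x8f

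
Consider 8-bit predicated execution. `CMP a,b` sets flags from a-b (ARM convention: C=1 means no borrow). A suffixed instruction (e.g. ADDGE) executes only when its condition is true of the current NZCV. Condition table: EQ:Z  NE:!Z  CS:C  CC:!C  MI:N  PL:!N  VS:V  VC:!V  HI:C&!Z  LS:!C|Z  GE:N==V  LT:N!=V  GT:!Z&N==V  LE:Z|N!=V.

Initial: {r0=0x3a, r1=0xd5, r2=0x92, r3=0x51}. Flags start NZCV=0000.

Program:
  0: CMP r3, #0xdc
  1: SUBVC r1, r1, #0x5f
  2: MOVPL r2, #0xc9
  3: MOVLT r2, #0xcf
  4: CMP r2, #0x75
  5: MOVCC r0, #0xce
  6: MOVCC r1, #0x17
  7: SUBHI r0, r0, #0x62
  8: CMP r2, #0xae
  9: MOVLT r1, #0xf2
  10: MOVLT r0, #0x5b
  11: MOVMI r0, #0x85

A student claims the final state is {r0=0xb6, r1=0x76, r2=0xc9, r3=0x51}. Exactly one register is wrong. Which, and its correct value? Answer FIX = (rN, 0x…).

[0] flags=0000 → (cmp)
[1] flags=0000 VC?T → r1=0x76
[2] flags=0000 PL?T → r2=0xc9
[3] flags=0000 LT?F → skip
[4] flags=0011 → (cmp)
[5] flags=0011 CC?F → skip
[6] flags=0011 CC?F → skip
[7] flags=0011 HI?T → r0=0xd8
[8] flags=0010 → (cmp)
[9] flags=0010 LT?F → skip
[10] flags=0010 LT?F → skip
[11] flags=0010 MI?F → skip

FIX = (r0, 0xd8)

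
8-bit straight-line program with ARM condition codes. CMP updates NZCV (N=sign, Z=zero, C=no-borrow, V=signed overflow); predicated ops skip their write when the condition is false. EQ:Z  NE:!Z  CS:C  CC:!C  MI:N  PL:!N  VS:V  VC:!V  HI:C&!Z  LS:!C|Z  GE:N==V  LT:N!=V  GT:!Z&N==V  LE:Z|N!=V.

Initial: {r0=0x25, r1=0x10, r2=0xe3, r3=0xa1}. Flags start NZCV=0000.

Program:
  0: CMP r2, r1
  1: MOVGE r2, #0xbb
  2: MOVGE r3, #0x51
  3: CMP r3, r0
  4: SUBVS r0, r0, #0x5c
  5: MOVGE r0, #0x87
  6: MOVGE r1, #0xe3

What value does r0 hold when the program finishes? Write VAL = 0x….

0: ✓ CMP  NZCV=1010
1: · MOVGE
2: · MOVGE
3: ✓ CMP  NZCV=0011
4: ✓ SUBVS  r0←0xc9
5: · MOVGE
6: · MOVGE

VAL = 0xc9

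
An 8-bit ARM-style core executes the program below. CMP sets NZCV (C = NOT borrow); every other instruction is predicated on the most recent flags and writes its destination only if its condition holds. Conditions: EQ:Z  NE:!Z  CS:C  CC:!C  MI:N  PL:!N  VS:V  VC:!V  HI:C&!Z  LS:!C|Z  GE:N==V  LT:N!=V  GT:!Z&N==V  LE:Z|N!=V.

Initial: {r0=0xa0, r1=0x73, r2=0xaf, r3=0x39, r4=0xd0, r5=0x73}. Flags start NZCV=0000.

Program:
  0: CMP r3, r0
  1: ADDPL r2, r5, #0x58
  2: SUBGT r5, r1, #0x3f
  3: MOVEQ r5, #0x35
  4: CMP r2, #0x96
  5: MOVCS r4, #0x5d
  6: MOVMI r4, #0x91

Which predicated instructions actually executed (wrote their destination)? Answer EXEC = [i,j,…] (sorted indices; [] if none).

[0] flags=1001 → (cmp)
[1] flags=1001 PL?F → skip
[2] flags=1001 GT?T → r5=0x34
[3] flags=1001 EQ?F → skip
[4] flags=0010 → (cmp)
[5] flags=0010 CS?T → r4=0x5d
[6] flags=0010 MI?F → skip

EXEC = [2,5]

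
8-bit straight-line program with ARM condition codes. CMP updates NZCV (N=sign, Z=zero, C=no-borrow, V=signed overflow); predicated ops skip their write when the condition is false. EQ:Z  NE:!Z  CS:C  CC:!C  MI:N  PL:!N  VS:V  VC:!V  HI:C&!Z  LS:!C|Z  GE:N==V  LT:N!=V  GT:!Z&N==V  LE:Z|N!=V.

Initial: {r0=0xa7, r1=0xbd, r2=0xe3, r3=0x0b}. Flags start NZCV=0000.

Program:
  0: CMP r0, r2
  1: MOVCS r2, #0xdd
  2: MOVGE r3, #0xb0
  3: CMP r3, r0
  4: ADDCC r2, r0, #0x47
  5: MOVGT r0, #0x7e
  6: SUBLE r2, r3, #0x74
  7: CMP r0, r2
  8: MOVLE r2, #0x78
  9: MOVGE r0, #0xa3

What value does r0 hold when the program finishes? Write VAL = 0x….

[0] flags=1000 → (cmp)
[1] flags=1000 CS?F → skip
[2] flags=1000 GE?F → skip
[3] flags=0000 → (cmp)
[4] flags=0000 CC?T → r2=0xee
[5] flags=0000 GT?T → r0=0x7e
[6] flags=0000 LE?F → skip
[7] flags=1001 → (cmp)
[8] flags=1001 LE?F → skip
[9] flags=1001 GE?T → r0=0xa3

VAL = 0xa3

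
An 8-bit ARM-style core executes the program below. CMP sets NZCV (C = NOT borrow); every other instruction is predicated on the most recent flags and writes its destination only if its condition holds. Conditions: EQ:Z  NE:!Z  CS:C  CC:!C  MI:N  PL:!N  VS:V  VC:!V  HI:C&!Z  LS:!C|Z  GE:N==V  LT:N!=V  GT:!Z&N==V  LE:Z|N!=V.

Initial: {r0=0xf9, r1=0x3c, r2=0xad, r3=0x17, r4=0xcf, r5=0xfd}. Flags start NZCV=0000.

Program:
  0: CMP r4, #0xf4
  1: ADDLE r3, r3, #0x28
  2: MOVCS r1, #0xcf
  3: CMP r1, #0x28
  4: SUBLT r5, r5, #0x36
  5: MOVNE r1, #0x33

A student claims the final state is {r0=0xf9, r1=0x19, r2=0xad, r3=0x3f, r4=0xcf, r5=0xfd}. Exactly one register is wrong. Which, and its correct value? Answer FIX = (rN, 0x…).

FIX = (r1, 0x33)

0: ✓ CMP  NZCV=1000
1: ✓ ADDLE  r3←0x3f
2: · MOVCS
3: ✓ CMP  NZCV=0010
4: · SUBLT
5: ✓ MOVNE  r1←0x33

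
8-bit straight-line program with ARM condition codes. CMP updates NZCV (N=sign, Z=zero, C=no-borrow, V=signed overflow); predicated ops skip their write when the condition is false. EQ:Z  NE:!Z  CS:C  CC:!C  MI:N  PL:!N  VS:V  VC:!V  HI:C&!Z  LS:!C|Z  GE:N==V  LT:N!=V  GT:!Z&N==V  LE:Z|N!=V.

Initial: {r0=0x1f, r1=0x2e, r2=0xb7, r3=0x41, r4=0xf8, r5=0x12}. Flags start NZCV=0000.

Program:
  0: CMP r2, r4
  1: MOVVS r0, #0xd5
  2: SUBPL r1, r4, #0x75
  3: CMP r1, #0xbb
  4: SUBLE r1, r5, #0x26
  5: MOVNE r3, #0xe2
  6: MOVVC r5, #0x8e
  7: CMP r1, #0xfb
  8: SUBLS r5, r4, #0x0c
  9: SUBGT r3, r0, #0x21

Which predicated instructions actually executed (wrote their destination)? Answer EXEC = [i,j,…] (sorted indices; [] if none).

EXEC = [5,6,8,9]

0: ✓ CMP  NZCV=1000
1: · MOVVS
2: · SUBPL
3: ✓ CMP  NZCV=0000
4: · SUBLE
5: ✓ MOVNE  r3←0xe2
6: ✓ MOVVC  r5←0x8e
7: ✓ CMP  NZCV=0000
8: ✓ SUBLS  r5←0xec
9: ✓ SUBGT  r3←0xfe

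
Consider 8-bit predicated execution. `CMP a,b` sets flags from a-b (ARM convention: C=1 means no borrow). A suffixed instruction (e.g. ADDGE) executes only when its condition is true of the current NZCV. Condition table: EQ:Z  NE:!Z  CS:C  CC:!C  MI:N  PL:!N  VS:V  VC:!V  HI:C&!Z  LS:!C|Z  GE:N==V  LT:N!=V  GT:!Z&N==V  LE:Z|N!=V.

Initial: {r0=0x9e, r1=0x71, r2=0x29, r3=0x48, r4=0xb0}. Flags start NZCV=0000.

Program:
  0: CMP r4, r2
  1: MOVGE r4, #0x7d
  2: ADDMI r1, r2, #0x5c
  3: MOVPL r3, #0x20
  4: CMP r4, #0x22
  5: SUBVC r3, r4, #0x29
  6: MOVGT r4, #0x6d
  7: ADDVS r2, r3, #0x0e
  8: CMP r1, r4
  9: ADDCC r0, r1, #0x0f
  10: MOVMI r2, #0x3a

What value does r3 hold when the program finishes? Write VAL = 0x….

0: ✓ CMP  NZCV=1010
1: · MOVGE
2: ✓ ADDMI  r1←0x85
3: · MOVPL
4: ✓ CMP  NZCV=1010
5: ✓ SUBVC  r3←0x87
6: · MOVGT
7: · ADDVS
8: ✓ CMP  NZCV=1000
9: ✓ ADDCC  r0←0x94
10: ✓ MOVMI  r2←0x3a

VAL = 0x87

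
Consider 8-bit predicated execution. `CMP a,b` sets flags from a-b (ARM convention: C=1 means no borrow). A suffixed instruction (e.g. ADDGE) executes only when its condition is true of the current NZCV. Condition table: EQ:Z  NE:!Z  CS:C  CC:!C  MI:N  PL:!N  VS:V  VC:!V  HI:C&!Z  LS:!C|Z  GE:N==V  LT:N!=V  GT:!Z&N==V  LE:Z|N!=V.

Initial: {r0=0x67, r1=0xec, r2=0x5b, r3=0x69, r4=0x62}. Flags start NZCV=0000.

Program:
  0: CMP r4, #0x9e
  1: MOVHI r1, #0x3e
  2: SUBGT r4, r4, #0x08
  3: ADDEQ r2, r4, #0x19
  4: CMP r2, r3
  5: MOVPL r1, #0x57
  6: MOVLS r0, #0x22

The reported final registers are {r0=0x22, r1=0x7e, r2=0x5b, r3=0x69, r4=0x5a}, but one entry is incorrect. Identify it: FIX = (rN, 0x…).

[0] flags=1001 → (cmp)
[1] flags=1001 HI?F → skip
[2] flags=1001 GT?T → r4=0x5a
[3] flags=1001 EQ?F → skip
[4] flags=1000 → (cmp)
[5] flags=1000 PL?F → skip
[6] flags=1000 LS?T → r0=0x22

FIX = (r1, 0xec)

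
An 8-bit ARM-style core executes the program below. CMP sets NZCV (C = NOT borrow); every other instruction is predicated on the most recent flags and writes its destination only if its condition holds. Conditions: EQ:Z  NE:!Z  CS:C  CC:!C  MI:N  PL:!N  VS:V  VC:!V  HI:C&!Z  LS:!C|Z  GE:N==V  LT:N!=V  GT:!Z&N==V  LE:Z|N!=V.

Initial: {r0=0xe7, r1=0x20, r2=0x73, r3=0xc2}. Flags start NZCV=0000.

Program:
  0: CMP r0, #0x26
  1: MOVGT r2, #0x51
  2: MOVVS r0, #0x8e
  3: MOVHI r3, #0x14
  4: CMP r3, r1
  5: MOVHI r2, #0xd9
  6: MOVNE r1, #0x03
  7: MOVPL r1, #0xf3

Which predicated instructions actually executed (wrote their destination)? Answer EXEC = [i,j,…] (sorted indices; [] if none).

EXEC = [3,6]

[0] flags=1010 → (cmp)
[1] flags=1010 GT?F → skip
[2] flags=1010 VS?F → skip
[3] flags=1010 HI?T → r3=0x14
[4] flags=1000 → (cmp)
[5] flags=1000 HI?F → skip
[6] flags=1000 NE?T → r1=0x03
[7] flags=1000 PL?F → skip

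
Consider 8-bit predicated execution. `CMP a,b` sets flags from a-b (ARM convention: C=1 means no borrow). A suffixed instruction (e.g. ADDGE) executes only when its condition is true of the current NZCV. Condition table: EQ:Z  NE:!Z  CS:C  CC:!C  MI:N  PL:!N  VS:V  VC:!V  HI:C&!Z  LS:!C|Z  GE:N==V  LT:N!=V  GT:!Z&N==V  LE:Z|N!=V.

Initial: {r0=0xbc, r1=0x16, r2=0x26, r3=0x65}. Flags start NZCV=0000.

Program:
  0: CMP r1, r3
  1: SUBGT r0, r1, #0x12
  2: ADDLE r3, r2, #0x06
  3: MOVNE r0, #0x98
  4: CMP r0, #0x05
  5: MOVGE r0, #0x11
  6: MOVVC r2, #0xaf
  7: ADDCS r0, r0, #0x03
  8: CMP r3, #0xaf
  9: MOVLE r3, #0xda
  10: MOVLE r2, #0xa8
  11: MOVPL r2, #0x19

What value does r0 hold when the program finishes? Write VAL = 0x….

VAL = 0x9b

0: ✓ CMP  NZCV=1000
1: · SUBGT
2: ✓ ADDLE  r3←0x2c
3: ✓ MOVNE  r0←0x98
4: ✓ CMP  NZCV=1010
5: · MOVGE
6: ✓ MOVVC  r2←0xaf
7: ✓ ADDCS  r0←0x9b
8: ✓ CMP  NZCV=0000
9: · MOVLE
10: · MOVLE
11: ✓ MOVPL  r2←0x19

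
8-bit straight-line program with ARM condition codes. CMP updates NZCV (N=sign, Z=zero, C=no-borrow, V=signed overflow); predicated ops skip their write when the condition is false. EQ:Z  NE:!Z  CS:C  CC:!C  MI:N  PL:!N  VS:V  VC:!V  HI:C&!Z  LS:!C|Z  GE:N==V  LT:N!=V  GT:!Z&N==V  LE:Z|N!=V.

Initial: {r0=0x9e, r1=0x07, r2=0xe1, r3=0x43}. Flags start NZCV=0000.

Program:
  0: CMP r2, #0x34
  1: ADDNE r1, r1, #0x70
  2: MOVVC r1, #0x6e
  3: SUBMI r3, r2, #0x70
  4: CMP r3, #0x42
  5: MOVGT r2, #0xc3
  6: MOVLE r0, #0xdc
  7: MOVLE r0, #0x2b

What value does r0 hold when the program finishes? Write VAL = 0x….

0: ✓ CMP  NZCV=1010
1: ✓ ADDNE  r1←0x77
2: ✓ MOVVC  r1←0x6e
3: ✓ SUBMI  r3←0x71
4: ✓ CMP  NZCV=0010
5: ✓ MOVGT  r2←0xc3
6: · MOVLE
7: · MOVLE

VAL = 0x9e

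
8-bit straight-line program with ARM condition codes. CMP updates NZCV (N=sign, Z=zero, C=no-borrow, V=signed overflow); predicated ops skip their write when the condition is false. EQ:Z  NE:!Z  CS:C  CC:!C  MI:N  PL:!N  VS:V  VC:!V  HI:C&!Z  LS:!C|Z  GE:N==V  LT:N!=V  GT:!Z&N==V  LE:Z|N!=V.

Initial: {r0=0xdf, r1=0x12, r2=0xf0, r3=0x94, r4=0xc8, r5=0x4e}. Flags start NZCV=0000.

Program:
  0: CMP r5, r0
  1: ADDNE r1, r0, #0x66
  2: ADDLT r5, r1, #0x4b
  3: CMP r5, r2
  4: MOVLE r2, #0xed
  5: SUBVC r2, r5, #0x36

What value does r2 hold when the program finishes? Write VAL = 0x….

VAL = 0x18

[0] flags=0000 → (cmp)
[1] flags=0000 NE?T → r1=0x45
[2] flags=0000 LT?F → skip
[3] flags=0000 → (cmp)
[4] flags=0000 LE?F → skip
[5] flags=0000 VC?T → r2=0x18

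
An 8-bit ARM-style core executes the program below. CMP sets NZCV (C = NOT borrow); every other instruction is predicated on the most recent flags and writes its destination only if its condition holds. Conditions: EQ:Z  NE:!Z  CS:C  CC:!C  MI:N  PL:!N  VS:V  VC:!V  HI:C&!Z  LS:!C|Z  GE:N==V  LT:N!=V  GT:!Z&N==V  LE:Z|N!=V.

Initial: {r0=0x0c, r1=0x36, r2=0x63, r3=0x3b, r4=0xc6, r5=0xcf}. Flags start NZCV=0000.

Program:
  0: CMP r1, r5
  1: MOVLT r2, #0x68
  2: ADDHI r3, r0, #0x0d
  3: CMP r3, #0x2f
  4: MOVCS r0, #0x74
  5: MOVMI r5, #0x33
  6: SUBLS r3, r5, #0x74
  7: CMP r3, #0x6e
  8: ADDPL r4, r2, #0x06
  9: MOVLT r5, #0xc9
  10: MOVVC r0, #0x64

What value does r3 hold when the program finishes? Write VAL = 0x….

VAL = 0x3b

0: ✓ CMP  NZCV=0000
1: · MOVLT
2: · ADDHI
3: ✓ CMP  NZCV=0010
4: ✓ MOVCS  r0←0x74
5: · MOVMI
6: · SUBLS
7: ✓ CMP  NZCV=1000
8: · ADDPL
9: ✓ MOVLT  r5←0xc9
10: ✓ MOVVC  r0←0x64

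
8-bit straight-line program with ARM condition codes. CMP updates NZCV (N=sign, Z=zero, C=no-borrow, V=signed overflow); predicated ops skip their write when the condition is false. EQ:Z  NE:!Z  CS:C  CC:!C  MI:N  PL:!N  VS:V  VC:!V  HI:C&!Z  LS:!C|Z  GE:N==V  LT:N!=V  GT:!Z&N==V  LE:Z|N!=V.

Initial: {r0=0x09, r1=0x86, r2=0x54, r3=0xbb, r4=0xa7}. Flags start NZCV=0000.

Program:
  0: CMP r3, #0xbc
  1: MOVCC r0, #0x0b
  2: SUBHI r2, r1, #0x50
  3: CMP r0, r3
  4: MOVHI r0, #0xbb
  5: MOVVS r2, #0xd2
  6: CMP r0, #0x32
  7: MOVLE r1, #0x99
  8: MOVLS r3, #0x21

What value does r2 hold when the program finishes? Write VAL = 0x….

0: ✓ CMP  NZCV=1000
1: ✓ MOVCC  r0←0x0b
2: · SUBHI
3: ✓ CMP  NZCV=0000
4: · MOVHI
5: · MOVVS
6: ✓ CMP  NZCV=1000
7: ✓ MOVLE  r1←0x99
8: ✓ MOVLS  r3←0x21

VAL = 0x54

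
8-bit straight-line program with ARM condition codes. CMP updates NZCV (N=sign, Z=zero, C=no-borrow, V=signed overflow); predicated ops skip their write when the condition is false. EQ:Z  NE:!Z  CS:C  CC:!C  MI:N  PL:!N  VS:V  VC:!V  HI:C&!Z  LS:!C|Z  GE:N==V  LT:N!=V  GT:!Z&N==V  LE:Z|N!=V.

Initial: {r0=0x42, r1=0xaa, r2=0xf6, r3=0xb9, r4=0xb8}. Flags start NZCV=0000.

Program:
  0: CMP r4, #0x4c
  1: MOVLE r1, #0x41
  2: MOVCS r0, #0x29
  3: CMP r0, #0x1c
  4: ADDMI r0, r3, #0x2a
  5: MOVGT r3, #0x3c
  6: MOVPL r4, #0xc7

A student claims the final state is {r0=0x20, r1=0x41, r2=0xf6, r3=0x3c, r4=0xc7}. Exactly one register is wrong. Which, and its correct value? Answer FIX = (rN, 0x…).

FIX = (r0, 0x29)

0: ✓ CMP  NZCV=0011
1: ✓ MOVLE  r1←0x41
2: ✓ MOVCS  r0←0x29
3: ✓ CMP  NZCV=0010
4: · ADDMI
5: ✓ MOVGT  r3←0x3c
6: ✓ MOVPL  r4←0xc7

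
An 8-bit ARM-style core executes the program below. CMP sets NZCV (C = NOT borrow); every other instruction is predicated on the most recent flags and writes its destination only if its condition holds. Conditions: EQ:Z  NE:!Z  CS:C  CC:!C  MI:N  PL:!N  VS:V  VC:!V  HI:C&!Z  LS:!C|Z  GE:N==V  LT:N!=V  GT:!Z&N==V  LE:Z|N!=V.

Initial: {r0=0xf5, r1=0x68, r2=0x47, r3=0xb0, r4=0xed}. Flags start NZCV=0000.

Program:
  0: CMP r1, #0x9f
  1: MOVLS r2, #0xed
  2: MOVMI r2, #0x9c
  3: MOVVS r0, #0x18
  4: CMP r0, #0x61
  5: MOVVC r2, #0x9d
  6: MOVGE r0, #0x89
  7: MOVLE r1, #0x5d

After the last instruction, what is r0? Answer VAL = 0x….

VAL = 0x18

[0] flags=1001 → (cmp)
[1] flags=1001 LS?T → r2=0xed
[2] flags=1001 MI?T → r2=0x9c
[3] flags=1001 VS?T → r0=0x18
[4] flags=1000 → (cmp)
[5] flags=1000 VC?T → r2=0x9d
[6] flags=1000 GE?F → skip
[7] flags=1000 LE?T → r1=0x5d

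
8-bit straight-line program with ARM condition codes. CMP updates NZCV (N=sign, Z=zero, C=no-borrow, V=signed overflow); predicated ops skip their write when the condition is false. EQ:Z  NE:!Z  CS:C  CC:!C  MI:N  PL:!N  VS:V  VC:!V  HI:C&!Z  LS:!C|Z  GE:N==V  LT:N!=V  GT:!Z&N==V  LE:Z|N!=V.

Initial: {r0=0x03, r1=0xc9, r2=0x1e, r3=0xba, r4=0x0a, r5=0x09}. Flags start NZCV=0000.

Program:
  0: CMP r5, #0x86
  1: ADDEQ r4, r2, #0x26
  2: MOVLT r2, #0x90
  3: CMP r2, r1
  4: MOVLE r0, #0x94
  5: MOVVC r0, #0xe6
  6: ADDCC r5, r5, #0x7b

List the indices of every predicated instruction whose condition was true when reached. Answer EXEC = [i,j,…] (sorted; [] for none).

[0] flags=1001 → (cmp)
[1] flags=1001 EQ?F → skip
[2] flags=1001 LT?F → skip
[3] flags=0000 → (cmp)
[4] flags=0000 LE?F → skip
[5] flags=0000 VC?T → r0=0xe6
[6] flags=0000 CC?T → r5=0x84

EXEC = [5,6]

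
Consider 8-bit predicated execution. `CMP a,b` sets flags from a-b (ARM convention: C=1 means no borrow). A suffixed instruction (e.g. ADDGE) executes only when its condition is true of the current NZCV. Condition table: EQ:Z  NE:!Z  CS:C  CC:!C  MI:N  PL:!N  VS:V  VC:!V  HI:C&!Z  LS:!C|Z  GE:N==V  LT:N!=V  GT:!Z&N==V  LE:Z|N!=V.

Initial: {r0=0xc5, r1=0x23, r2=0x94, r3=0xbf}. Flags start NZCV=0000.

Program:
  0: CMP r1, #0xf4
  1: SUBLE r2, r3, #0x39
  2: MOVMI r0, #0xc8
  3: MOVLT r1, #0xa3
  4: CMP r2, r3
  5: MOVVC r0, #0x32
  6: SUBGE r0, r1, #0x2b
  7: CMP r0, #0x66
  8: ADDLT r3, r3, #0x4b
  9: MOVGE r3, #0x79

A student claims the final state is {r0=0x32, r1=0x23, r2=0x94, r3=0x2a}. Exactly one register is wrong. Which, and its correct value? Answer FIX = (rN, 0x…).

FIX = (r3, 0x0a)

0: ✓ CMP  NZCV=0000
1: · SUBLE
2: · MOVMI
3: · MOVLT
4: ✓ CMP  NZCV=1000
5: ✓ MOVVC  r0←0x32
6: · SUBGE
7: ✓ CMP  NZCV=1000
8: ✓ ADDLT  r3←0x0a
9: · MOVGE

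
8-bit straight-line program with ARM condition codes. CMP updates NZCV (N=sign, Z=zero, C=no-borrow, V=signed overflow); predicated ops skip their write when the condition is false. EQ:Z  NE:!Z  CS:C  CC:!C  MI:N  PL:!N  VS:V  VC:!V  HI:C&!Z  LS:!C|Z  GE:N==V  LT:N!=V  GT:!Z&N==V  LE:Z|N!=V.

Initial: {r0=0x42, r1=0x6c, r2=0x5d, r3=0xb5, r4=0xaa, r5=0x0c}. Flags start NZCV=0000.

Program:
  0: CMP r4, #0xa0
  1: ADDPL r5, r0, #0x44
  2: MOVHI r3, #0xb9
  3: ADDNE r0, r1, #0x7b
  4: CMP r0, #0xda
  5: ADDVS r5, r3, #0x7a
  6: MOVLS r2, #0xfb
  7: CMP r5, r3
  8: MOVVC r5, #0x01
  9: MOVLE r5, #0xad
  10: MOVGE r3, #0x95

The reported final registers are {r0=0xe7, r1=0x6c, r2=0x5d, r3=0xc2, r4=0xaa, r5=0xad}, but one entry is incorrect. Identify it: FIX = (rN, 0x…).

[0] flags=0010 → (cmp)
[1] flags=0010 PL?T → r5=0x86
[2] flags=0010 HI?T → r3=0xb9
[3] flags=0010 NE?T → r0=0xe7
[4] flags=0010 → (cmp)
[5] flags=0010 VS?F → skip
[6] flags=0010 LS?F → skip
[7] flags=1000 → (cmp)
[8] flags=1000 VC?T → r5=0x01
[9] flags=1000 LE?T → r5=0xad
[10] flags=1000 GE?F → skip

FIX = (r3, 0xb9)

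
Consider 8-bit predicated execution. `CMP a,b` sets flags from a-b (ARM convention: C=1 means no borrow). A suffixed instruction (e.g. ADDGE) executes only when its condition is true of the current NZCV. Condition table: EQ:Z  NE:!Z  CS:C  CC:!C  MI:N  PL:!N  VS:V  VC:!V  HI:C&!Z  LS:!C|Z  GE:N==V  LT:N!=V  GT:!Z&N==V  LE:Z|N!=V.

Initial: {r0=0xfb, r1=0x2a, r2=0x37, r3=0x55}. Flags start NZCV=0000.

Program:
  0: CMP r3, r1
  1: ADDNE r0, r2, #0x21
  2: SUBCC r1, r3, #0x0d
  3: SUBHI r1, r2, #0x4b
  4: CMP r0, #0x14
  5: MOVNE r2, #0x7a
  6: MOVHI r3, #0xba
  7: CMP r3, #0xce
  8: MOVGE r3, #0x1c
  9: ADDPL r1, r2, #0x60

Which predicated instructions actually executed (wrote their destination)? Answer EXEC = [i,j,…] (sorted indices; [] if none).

EXEC = [1,3,5,6]

0: ✓ CMP  NZCV=0010
1: ✓ ADDNE  r0←0x58
2: · SUBCC
3: ✓ SUBHI  r1←0xec
4: ✓ CMP  NZCV=0010
5: ✓ MOVNE  r2←0x7a
6: ✓ MOVHI  r3←0xba
7: ✓ CMP  NZCV=1000
8: · MOVGE
9: · ADDPL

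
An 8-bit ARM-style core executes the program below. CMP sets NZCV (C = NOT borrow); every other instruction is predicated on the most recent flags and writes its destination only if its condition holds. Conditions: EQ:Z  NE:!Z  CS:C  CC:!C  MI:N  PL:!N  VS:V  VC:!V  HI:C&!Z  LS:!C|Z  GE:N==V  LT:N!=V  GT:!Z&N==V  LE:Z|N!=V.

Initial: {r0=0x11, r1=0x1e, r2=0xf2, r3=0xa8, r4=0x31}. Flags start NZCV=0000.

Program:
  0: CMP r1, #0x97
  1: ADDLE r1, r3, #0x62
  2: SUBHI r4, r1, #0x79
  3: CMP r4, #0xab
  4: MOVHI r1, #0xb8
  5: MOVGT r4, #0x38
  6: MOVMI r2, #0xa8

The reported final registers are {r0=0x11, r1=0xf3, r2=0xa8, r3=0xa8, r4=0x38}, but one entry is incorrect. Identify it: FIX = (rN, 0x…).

[0] flags=1001 → (cmp)
[1] flags=1001 LE?F → skip
[2] flags=1001 HI?F → skip
[3] flags=1001 → (cmp)
[4] flags=1001 HI?F → skip
[5] flags=1001 GT?T → r4=0x38
[6] flags=1001 MI?T → r2=0xa8

FIX = (r1, 0x1e)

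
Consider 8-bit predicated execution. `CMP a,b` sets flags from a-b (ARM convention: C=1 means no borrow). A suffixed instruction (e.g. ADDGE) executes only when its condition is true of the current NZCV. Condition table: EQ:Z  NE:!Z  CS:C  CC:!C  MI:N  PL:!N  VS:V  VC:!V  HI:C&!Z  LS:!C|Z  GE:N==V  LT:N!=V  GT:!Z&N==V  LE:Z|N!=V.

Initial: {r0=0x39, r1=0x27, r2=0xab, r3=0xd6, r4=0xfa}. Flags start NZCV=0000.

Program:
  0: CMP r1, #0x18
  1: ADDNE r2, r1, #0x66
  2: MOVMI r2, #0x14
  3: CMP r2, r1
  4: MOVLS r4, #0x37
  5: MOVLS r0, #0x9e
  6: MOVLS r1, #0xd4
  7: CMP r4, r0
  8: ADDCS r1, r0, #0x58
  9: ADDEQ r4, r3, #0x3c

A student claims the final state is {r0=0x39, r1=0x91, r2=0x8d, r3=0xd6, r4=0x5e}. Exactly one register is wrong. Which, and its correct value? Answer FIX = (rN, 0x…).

FIX = (r4, 0xfa)

0: ✓ CMP  NZCV=0010
1: ✓ ADDNE  r2←0x8d
2: · MOVMI
3: ✓ CMP  NZCV=0011
4: · MOVLS
5: · MOVLS
6: · MOVLS
7: ✓ CMP  NZCV=1010
8: ✓ ADDCS  r1←0x91
9: · ADDEQ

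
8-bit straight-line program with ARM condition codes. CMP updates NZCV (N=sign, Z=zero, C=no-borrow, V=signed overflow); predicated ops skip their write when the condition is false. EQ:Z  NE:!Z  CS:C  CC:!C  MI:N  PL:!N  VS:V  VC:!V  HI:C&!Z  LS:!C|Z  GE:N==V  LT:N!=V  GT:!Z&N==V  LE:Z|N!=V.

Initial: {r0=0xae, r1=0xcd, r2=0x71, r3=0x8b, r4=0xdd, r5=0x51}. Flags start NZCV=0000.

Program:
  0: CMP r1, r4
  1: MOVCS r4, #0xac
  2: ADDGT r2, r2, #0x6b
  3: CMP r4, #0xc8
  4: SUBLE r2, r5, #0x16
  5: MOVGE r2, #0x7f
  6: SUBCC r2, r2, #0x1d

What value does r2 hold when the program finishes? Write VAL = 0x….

0: ✓ CMP  NZCV=1000
1: · MOVCS
2: · ADDGT
3: ✓ CMP  NZCV=0010
4: · SUBLE
5: ✓ MOVGE  r2←0x7f
6: · SUBCC

VAL = 0x7f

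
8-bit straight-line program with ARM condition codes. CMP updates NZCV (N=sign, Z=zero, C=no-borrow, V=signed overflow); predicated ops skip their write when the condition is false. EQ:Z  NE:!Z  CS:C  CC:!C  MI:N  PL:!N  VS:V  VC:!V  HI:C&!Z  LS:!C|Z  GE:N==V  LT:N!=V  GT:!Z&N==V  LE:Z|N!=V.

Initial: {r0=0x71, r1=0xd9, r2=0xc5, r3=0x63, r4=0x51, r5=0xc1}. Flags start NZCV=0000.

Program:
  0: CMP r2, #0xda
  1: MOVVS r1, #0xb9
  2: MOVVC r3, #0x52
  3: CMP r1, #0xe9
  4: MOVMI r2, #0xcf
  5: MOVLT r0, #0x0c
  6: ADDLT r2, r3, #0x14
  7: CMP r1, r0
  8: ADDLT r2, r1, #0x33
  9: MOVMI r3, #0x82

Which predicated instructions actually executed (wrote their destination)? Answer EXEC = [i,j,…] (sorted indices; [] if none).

EXEC = [2,4,5,6,8,9]

[0] flags=1000 → (cmp)
[1] flags=1000 VS?F → skip
[2] flags=1000 VC?T → r3=0x52
[3] flags=1000 → (cmp)
[4] flags=1000 MI?T → r2=0xcf
[5] flags=1000 LT?T → r0=0x0c
[6] flags=1000 LT?T → r2=0x66
[7] flags=1010 → (cmp)
[8] flags=1010 LT?T → r2=0x0c
[9] flags=1010 MI?T → r3=0x82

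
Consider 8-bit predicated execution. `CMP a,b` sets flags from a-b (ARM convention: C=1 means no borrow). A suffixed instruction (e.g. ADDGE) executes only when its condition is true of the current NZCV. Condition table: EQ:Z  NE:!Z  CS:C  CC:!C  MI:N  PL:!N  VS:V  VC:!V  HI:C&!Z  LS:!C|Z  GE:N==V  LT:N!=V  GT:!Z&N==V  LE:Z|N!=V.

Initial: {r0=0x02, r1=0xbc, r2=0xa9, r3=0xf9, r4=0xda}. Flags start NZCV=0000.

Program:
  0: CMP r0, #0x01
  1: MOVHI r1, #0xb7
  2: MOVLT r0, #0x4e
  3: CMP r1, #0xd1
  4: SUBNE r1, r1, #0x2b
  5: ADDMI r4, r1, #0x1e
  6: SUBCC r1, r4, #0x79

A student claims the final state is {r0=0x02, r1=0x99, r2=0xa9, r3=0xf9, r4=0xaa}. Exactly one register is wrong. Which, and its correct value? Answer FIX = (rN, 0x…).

FIX = (r1, 0x31)

0: ✓ CMP  NZCV=0010
1: ✓ MOVHI  r1←0xb7
2: · MOVLT
3: ✓ CMP  NZCV=1000
4: ✓ SUBNE  r1←0x8c
5: ✓ ADDMI  r4←0xaa
6: ✓ SUBCC  r1←0x31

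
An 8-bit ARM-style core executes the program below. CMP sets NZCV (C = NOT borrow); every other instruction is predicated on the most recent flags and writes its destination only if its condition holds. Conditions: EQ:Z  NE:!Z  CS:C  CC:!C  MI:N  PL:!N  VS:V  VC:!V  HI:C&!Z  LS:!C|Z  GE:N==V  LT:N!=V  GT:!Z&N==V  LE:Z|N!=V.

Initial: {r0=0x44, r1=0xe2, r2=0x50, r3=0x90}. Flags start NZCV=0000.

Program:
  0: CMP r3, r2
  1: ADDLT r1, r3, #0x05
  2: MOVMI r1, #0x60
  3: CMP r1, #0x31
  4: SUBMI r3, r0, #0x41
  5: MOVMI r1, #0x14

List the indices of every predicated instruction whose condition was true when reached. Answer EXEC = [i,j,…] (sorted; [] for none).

[0] flags=0011 → (cmp)
[1] flags=0011 LT?T → r1=0x95
[2] flags=0011 MI?F → skip
[3] flags=0011 → (cmp)
[4] flags=0011 MI?F → skip
[5] flags=0011 MI?F → skip

EXEC = [1]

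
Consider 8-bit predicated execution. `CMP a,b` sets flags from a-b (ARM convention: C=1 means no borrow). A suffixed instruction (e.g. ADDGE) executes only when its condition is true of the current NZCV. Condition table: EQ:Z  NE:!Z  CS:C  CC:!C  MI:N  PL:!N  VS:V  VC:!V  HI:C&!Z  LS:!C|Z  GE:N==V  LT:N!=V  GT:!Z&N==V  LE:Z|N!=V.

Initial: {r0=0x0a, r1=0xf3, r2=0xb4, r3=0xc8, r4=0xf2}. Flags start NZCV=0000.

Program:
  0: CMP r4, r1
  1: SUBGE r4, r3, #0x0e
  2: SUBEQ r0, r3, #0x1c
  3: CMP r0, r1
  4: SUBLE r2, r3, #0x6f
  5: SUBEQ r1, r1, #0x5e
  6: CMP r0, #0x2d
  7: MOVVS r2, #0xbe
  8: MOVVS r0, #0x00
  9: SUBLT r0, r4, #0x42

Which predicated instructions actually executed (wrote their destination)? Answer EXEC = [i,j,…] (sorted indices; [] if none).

EXEC = [9]

0: ✓ CMP  NZCV=1000
1: · SUBGE
2: · SUBEQ
3: ✓ CMP  NZCV=0000
4: · SUBLE
5: · SUBEQ
6: ✓ CMP  NZCV=1000
7: · MOVVS
8: · MOVVS
9: ✓ SUBLT  r0←0xb0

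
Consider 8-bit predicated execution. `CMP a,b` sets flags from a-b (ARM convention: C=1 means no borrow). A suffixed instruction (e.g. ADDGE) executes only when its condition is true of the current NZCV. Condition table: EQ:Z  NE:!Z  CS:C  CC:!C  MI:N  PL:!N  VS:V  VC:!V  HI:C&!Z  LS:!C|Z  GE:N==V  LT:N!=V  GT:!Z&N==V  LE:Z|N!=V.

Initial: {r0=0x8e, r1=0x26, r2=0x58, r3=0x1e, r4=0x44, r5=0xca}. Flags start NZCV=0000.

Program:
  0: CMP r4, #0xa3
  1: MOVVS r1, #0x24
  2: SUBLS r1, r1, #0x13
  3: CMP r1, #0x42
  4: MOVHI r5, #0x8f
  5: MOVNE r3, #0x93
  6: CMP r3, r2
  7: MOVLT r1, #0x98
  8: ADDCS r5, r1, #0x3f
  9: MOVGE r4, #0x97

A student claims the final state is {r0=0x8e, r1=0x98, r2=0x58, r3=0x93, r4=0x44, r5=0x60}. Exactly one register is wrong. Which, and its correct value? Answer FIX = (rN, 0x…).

[0] flags=1001 → (cmp)
[1] flags=1001 VS?T → r1=0x24
[2] flags=1001 LS?T → r1=0x11
[3] flags=1000 → (cmp)
[4] flags=1000 HI?F → skip
[5] flags=1000 NE?T → r3=0x93
[6] flags=0011 → (cmp)
[7] flags=0011 LT?T → r1=0x98
[8] flags=0011 CS?T → r5=0xd7
[9] flags=0011 GE?F → skip

FIX = (r5, 0xd7)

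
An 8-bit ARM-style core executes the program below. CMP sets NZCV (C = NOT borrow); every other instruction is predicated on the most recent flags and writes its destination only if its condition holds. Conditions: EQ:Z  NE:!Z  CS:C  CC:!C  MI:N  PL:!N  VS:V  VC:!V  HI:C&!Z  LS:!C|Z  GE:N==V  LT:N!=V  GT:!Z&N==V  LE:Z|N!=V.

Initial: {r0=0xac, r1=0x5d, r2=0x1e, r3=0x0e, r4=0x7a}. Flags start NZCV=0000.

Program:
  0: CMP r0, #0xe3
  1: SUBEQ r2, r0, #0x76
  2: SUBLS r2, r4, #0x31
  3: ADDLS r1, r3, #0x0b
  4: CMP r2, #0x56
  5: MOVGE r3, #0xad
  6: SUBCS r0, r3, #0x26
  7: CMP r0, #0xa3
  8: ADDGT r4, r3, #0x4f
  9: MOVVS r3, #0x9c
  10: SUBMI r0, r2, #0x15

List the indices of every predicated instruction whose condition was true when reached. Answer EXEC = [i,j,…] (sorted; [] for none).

[0] flags=1000 → (cmp)
[1] flags=1000 EQ?F → skip
[2] flags=1000 LS?T → r2=0x49
[3] flags=1000 LS?T → r1=0x19
[4] flags=1000 → (cmp)
[5] flags=1000 GE?F → skip
[6] flags=1000 CS?F → skip
[7] flags=0010 → (cmp)
[8] flags=0010 GT?T → r4=0x5d
[9] flags=0010 VS?F → skip
[10] flags=0010 MI?F → skip

EXEC = [2,3,8]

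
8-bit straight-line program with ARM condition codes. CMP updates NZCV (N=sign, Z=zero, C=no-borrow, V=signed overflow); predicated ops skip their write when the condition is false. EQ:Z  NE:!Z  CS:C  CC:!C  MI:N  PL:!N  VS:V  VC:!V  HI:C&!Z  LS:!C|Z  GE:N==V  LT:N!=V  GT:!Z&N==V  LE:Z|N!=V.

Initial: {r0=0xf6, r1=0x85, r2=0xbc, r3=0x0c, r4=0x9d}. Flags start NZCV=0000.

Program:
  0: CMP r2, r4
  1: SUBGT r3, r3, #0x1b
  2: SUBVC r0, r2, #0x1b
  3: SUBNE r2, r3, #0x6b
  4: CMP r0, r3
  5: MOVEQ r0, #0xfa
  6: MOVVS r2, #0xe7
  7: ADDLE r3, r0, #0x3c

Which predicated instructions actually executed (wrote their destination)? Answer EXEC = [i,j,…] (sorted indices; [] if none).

EXEC = [1,2,3,7]

0: ✓ CMP  NZCV=0010
1: ✓ SUBGT  r3←0xf1
2: ✓ SUBVC  r0←0xa1
3: ✓ SUBNE  r2←0x86
4: ✓ CMP  NZCV=1000
5: · MOVEQ
6: · MOVVS
7: ✓ ADDLE  r3←0xdd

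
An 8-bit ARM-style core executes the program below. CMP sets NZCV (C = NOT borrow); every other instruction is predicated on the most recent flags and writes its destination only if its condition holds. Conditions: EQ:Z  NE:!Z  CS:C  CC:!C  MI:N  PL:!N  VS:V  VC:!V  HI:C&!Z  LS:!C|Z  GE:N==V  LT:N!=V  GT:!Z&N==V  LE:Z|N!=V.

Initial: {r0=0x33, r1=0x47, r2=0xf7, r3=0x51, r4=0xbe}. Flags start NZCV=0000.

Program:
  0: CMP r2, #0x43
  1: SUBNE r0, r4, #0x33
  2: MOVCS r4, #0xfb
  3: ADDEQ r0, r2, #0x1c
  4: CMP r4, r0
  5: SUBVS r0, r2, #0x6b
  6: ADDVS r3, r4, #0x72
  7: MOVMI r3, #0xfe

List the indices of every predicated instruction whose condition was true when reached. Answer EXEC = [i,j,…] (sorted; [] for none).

0: ✓ CMP  NZCV=1010
1: ✓ SUBNE  r0←0x8b
2: ✓ MOVCS  r4←0xfb
3: · ADDEQ
4: ✓ CMP  NZCV=0010
5: · SUBVS
6: · ADDVS
7: · MOVMI

EXEC = [1,2]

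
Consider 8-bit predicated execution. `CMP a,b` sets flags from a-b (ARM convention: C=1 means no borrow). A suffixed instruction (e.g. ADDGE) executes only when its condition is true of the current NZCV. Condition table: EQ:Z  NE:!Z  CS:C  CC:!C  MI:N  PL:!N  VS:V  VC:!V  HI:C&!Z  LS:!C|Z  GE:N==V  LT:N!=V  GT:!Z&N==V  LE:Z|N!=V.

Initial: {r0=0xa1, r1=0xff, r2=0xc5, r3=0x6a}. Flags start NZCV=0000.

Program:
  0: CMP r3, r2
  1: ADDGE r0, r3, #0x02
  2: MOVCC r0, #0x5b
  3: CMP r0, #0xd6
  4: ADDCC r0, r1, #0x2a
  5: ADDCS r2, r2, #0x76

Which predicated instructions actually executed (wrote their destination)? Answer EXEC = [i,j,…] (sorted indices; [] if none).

0: ✓ CMP  NZCV=1001
1: ✓ ADDGE  r0←0x6c
2: ✓ MOVCC  r0←0x5b
3: ✓ CMP  NZCV=1001
4: ✓ ADDCC  r0←0x29
5: · ADDCS

EXEC = [1,2,4]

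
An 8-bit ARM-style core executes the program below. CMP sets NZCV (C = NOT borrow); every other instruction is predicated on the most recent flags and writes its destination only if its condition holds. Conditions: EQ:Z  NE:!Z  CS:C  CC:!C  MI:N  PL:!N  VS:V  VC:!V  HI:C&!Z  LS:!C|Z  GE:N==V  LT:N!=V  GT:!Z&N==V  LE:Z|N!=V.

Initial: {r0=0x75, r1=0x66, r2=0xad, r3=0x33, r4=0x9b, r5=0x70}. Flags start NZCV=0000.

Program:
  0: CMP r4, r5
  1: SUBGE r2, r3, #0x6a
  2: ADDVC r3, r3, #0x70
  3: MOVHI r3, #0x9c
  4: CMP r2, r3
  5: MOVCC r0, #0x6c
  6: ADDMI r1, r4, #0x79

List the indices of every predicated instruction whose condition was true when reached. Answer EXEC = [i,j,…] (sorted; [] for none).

0: ✓ CMP  NZCV=0011
1: · SUBGE
2: · ADDVC
3: ✓ MOVHI  r3←0x9c
4: ✓ CMP  NZCV=0010
5: · MOVCC
6: · ADDMI

EXEC = [3]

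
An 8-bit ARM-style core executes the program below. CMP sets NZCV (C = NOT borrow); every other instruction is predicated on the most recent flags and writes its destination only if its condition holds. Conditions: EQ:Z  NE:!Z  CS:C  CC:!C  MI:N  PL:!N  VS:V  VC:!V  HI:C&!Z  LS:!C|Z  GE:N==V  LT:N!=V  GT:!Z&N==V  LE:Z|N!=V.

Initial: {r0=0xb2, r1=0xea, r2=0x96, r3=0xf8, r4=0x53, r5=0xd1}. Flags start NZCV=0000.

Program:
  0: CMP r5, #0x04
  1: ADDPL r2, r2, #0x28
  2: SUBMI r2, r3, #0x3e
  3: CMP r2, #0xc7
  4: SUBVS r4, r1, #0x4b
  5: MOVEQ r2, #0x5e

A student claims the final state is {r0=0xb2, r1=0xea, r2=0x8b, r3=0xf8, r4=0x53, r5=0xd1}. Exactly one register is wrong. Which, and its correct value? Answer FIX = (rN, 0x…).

[0] flags=1010 → (cmp)
[1] flags=1010 PL?F → skip
[2] flags=1010 MI?T → r2=0xba
[3] flags=1000 → (cmp)
[4] flags=1000 VS?F → skip
[5] flags=1000 EQ?F → skip

FIX = (r2, 0xba)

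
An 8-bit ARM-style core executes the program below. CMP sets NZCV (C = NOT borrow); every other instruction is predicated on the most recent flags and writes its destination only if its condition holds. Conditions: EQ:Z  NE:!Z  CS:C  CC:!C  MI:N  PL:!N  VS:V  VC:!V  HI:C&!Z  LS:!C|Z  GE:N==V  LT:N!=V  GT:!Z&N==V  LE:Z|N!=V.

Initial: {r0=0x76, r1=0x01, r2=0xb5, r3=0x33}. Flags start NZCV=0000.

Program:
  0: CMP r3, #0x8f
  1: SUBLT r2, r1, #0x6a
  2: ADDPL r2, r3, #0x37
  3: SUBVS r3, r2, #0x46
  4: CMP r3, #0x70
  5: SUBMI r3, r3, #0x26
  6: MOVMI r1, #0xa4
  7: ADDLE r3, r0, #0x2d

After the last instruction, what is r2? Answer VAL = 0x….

[0] flags=1001 → (cmp)
[1] flags=1001 LT?F → skip
[2] flags=1001 PL?F → skip
[3] flags=1001 VS?T → r3=0x6f
[4] flags=1000 → (cmp)
[5] flags=1000 MI?T → r3=0x49
[6] flags=1000 MI?T → r1=0xa4
[7] flags=1000 LE?T → r3=0xa3

VAL = 0xb5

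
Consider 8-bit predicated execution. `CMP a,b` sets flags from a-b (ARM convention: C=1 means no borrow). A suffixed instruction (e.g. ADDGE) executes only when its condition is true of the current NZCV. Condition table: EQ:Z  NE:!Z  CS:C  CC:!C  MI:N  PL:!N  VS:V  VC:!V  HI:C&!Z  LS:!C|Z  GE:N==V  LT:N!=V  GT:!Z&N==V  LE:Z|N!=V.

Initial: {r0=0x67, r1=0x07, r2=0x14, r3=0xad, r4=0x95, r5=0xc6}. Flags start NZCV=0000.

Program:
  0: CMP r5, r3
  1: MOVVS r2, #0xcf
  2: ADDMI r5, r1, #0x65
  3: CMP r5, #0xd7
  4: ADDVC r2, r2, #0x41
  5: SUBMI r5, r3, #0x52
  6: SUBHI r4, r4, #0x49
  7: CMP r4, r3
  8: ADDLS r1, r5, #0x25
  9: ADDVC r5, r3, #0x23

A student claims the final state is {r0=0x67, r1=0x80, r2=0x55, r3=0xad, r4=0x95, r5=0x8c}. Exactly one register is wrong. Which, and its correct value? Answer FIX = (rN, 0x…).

0: ✓ CMP  NZCV=0010
1: · MOVVS
2: · ADDMI
3: ✓ CMP  NZCV=1000
4: ✓ ADDVC  r2←0x55
5: ✓ SUBMI  r5←0x5b
6: · SUBHI
7: ✓ CMP  NZCV=1000
8: ✓ ADDLS  r1←0x80
9: ✓ ADDVC  r5←0xd0

FIX = (r5, 0xd0)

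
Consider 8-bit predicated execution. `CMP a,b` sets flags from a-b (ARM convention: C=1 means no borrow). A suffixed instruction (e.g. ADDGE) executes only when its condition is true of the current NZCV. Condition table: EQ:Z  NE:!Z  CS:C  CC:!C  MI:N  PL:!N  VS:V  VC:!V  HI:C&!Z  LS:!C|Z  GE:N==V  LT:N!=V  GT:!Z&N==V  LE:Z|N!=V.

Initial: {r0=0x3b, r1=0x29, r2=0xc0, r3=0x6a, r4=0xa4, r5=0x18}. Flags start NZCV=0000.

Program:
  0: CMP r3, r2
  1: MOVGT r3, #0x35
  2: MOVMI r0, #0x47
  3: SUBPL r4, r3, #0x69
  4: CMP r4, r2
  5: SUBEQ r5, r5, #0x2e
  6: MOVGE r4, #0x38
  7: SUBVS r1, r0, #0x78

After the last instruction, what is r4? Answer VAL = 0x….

VAL = 0xa4

0: ✓ CMP  NZCV=1001
1: ✓ MOVGT  r3←0x35
2: ✓ MOVMI  r0←0x47
3: · SUBPL
4: ✓ CMP  NZCV=1000
5: · SUBEQ
6: · MOVGE
7: · SUBVS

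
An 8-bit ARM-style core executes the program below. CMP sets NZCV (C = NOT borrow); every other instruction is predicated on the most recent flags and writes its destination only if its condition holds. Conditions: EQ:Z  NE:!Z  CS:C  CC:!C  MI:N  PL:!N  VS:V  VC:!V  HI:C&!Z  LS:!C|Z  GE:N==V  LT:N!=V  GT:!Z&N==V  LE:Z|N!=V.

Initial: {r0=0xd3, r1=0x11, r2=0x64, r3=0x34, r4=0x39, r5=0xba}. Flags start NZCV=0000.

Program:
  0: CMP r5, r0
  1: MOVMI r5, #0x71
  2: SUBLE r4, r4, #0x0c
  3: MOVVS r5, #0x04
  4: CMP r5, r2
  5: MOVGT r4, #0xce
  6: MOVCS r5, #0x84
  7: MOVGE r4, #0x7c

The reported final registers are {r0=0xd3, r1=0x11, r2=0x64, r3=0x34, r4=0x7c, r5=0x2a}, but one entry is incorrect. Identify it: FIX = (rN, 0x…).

0: ✓ CMP  NZCV=1000
1: ✓ MOVMI  r5←0x71
2: ✓ SUBLE  r4←0x2d
3: · MOVVS
4: ✓ CMP  NZCV=0010
5: ✓ MOVGT  r4←0xce
6: ✓ MOVCS  r5←0x84
7: ✓ MOVGE  r4←0x7c

FIX = (r5, 0x84)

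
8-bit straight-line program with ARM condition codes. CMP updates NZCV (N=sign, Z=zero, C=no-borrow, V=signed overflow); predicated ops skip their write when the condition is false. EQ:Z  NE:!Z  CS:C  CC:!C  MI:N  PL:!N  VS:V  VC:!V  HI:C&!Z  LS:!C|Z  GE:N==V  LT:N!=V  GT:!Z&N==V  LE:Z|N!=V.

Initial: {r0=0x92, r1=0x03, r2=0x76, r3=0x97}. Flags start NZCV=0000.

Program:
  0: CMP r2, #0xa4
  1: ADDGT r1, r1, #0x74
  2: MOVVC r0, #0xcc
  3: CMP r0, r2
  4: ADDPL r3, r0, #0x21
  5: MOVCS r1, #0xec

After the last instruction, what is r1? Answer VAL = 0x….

[0] flags=1001 → (cmp)
[1] flags=1001 GT?T → r1=0x77
[2] flags=1001 VC?F → skip
[3] flags=0011 → (cmp)
[4] flags=0011 PL?T → r3=0xb3
[5] flags=0011 CS?T → r1=0xec

VAL = 0xec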